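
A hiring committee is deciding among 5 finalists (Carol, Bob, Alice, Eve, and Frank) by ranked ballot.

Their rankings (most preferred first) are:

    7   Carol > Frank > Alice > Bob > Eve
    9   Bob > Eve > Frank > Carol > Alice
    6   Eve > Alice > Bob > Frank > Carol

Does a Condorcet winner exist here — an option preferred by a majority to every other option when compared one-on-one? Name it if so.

There is no Condorcet winner

Head-to-head results (22 voters total):
Carol vs Bob: Bob wins 15–7.
Carol vs Alice: Carol wins 16–6.
Carol vs Eve: Eve wins 15–7.
Carol vs Frank: Frank wins 15–7.
Bob vs Alice: Alice wins 13–9.
Bob vs Eve: Bob wins 16–6.
Bob vs Frank: Bob wins 15–7.
Alice vs Eve: Eve wins 15–7.
Alice vs Frank: Frank wins 16–6.
Eve vs Frank: Eve wins 15–7.
No candidate beats all others: Carol beats Alice beats Bob beats Carol, a majority cycle.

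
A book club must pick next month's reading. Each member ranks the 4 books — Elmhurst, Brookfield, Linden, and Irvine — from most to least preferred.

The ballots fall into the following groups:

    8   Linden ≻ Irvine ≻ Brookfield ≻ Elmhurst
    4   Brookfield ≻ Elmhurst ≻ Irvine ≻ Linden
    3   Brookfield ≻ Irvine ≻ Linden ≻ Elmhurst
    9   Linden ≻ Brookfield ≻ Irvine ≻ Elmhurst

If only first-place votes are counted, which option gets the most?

First-place vote totals:
  Elmhurst: 0
  Brookfield: 7
  Linden: 17
  Irvine: 0
Linden has the most first-place votes.

Linden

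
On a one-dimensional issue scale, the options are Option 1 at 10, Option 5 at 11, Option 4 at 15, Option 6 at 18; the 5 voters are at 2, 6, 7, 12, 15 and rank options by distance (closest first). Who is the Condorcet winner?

With single-peaked preferences on a line, the Condorcet winner is the candidate closest to the median voter.
The median voter (position 7) is closest to Option 1 at 10.
Check: Option 1 vs Option 6 — voters closer to Option 1: 4 of 5.

Option 1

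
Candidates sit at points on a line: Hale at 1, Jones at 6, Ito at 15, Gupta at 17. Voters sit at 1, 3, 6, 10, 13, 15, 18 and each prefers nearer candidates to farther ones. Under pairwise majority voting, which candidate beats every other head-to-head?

Jones

With single-peaked preferences on a line, the Condorcet winner is the candidate closest to the median voter.
The median voter (position 10) is closest to Jones at 6.
Check: Jones vs Gupta — voters closer to Jones: 4 of 7.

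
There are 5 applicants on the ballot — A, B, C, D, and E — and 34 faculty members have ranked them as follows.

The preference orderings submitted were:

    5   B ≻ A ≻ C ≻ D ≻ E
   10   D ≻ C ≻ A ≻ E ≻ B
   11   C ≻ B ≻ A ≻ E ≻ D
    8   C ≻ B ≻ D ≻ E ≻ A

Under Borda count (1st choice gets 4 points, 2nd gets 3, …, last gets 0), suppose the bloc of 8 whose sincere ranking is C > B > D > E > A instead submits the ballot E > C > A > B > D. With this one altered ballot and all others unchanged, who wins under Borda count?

C

Borda totals with the altered ballot: A 73, B 61, C 108, D 45, E 53.
The winner is unchanged: still C.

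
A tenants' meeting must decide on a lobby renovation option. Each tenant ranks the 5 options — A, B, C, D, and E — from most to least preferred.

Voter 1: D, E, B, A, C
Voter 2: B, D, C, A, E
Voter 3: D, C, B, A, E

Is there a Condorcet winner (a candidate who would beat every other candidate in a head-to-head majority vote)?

Yes

Head-to-head results (3 voters total):
A vs B: B wins 3–0.
A vs C: C wins 2–1.
A vs D: D wins 3–0.
A vs E: A wins 2–1.
B vs C: B wins 2–1.
B vs D: D wins 2–1.
B vs E: B wins 2–1.
C vs D: D wins 3–0.
C vs E: C wins 2–1.
D vs E: D wins 3–0.
D beats each rival — A (3–0), B (2–1), C (3–0), E (3–0) — so D is the Condorcet winner.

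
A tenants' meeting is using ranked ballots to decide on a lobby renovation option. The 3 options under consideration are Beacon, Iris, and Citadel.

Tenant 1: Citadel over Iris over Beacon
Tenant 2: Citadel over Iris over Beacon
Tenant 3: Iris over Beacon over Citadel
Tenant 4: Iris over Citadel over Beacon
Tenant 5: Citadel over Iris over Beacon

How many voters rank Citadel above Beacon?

Ballots ranking Citadel above Beacon: 4.
Ballots ranking Beacon above Citadel: 1.
So 4 of 5 voters prefer Citadel to Beacon.

4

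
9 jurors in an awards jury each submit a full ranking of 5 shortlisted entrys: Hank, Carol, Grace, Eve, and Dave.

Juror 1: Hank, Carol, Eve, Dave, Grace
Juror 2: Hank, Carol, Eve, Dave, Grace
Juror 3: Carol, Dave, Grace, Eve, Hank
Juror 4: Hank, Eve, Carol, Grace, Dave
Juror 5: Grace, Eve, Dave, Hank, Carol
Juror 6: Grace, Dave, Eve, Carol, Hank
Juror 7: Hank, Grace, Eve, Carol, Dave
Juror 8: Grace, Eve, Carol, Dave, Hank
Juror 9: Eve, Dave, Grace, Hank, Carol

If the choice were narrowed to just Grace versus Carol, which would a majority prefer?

Ballots ranking Grace above Carol: 5.
Ballots ranking Carol above Grace: 4.
Grace wins the head-to-head, 5–4.

Grace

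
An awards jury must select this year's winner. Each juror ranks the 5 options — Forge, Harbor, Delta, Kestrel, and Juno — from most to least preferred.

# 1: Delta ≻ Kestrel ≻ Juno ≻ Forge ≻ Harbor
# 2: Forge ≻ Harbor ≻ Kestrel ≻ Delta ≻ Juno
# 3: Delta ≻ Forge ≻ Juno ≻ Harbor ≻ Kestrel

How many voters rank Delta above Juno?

Ballots ranking Delta above Juno: 3.
Ballots ranking Juno above Delta: 0.
So 3 of 3 voters prefer Delta to Juno.

3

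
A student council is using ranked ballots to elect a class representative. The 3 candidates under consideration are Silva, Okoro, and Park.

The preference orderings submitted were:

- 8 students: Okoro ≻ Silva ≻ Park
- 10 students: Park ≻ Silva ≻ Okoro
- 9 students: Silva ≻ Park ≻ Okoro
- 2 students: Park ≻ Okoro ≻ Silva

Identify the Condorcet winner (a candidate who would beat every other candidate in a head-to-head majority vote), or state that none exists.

Head-to-head results (29 voters total):
Silva vs Okoro: Silva wins 19–10.
Silva vs Park: Silva wins 17–12.
Okoro vs Park: Park wins 21–8.
Silva beats each rival — Okoro (19–10), Park (17–12) — so Silva is the Condorcet winner.

Silva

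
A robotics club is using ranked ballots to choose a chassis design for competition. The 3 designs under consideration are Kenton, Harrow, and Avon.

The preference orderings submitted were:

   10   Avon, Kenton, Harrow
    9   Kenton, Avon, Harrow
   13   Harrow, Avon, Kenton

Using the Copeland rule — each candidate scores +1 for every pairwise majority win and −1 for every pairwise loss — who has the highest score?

Avon

Pairwise results:
  Kenton vs Harrow: Kenton wins 19–13.
  Kenton vs Avon: Avon wins 23–9.
  Harrow vs Avon: Avon wins 19–13.
Copeland scores (wins − losses):
  Kenton: 1 − 1 = 0
  Harrow: 0 − 2 = -2
  Avon: 2 − 0 = 2
Avon has the best Copeland score.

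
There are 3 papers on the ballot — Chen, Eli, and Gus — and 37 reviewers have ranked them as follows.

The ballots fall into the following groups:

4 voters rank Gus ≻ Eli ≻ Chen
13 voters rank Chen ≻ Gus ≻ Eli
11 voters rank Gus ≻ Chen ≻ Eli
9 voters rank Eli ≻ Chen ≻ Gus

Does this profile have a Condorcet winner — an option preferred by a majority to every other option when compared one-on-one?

Head-to-head results (37 voters total):
Chen vs Eli: Chen wins 24–13.
Chen vs Gus: Chen wins 22–15.
Eli vs Gus: Gus wins 28–9.
Chen beats each rival — Eli (24–13), Gus (22–15) — so Chen is the Condorcet winner.

Yes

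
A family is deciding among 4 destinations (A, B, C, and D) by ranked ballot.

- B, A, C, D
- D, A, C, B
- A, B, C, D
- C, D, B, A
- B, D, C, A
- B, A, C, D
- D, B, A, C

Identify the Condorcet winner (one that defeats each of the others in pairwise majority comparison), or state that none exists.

B

Head-to-head results (7 voters total):
A vs B: B wins 5–2.
A vs C: A wins 5–2.
A vs D: D wins 4–3.
B vs C: B wins 5–2.
B vs D: B wins 4–3.
C vs D: C wins 4–3.
B beats each rival — A (5–2), C (5–2), D (4–3) — so B is the Condorcet winner.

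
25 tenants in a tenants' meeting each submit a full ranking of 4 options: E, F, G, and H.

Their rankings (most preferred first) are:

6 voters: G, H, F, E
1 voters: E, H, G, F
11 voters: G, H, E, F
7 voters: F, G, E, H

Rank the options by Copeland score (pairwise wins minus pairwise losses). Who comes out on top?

G

Pairwise results:
  E vs F: F wins 13–12.
  E vs G: G wins 24–1.
  E vs H: H wins 17–8.
  F vs G: G wins 18–7.
  F vs H: H wins 18–7.
  G vs H: G wins 24–1.
Copeland scores (wins − losses):
  E: 0 − 3 = -3
  F: 1 − 2 = -1
  G: 3 − 0 = 3
  H: 2 − 1 = 1
G has the best Copeland score.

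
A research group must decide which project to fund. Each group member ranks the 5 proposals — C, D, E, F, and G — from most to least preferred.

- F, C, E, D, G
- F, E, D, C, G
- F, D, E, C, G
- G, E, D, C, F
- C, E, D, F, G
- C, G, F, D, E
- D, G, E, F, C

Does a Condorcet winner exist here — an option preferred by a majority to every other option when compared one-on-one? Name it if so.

F

Head-to-head results (7 voters total):
C vs D: D wins 4–3.
C vs E: E wins 4–3.
C vs F: F wins 4–3.
C vs G: C wins 5–2.
D vs E: E wins 4–3.
D vs F: F wins 4–3.
D vs G: D wins 5–2.
E vs F: F wins 4–3.
E vs G: E wins 4–3.
F vs G: F wins 4–3.
F beats each rival — C (4–3), D (4–3), E (4–3), G (4–3) — so F is the Condorcet winner.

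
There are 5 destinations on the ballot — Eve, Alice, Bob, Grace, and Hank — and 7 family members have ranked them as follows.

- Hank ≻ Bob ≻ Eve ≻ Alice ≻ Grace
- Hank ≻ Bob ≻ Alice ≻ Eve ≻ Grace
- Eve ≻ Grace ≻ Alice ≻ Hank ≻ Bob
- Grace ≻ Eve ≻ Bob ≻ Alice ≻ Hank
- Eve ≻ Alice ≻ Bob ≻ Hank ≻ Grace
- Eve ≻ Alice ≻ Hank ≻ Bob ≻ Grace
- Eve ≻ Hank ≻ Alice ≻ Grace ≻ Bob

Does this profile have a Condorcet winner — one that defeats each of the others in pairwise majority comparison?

Head-to-head results (7 voters total):
Eve vs Alice: Eve wins 6–1.
Eve vs Bob: Eve wins 5–2.
Eve vs Grace: Eve wins 6–1.
Eve vs Hank: Eve wins 5–2.
Alice vs Bob: Alice wins 4–3.
Alice vs Grace: Alice wins 5–2.
Alice vs Hank: Alice wins 4–3.
Bob vs Grace: Bob wins 4–3.
Bob vs Hank: Hank wins 5–2.
Grace vs Hank: Hank wins 5–2.
Eve beats each rival — Alice (6–1), Bob (5–2), Grace (6–1), Hank (5–2) — so Eve is the Condorcet winner.

Yes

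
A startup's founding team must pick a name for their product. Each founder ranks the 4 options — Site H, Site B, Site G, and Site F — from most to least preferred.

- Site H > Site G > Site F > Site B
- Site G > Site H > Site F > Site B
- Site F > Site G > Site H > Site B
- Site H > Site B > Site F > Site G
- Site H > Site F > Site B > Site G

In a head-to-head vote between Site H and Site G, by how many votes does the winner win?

Ballots ranking Site H above Site G: 3.
Ballots ranking Site G above Site H: 2.
Site H wins 3–2, a margin of 1.

1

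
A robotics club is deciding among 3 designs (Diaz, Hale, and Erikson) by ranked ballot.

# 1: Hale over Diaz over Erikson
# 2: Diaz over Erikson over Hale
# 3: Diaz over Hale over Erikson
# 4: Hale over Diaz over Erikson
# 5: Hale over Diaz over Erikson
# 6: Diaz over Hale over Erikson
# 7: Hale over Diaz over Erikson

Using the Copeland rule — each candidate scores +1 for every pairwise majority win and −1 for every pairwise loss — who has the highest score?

Pairwise results:
  Diaz vs Hale: Hale wins 4–3.
  Diaz vs Erikson: Diaz wins 7–0.
  Hale vs Erikson: Hale wins 6–1.
Copeland scores (wins − losses):
  Diaz: 1 − 1 = 0
  Hale: 2 − 0 = 2
  Erikson: 0 − 2 = -2
Hale has the best Copeland score.

Hale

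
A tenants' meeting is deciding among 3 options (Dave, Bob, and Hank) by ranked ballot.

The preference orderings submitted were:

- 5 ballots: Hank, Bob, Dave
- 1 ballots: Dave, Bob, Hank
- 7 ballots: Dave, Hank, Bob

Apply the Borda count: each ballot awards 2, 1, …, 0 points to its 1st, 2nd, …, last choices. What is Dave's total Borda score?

16

Borda scores:
  Dave: 5·0 + 2 + 7·2 = 16
  Bob: 5·1 + 1 + 7·0 = 6
  Hank: 5·2 + 0 + 7·1 = 17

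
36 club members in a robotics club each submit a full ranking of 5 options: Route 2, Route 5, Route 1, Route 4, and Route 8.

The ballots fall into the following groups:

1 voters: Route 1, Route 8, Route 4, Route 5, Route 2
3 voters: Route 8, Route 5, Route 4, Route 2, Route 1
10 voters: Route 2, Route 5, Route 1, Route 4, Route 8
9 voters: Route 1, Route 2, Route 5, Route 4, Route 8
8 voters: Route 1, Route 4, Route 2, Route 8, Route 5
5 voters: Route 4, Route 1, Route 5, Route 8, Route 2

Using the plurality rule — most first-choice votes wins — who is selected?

First-place vote totals:
  Route 2: 10
  Route 5: 0
  Route 1: 18
  Route 4: 5
  Route 8: 3
Route 1 has the most first-place votes.

Route 1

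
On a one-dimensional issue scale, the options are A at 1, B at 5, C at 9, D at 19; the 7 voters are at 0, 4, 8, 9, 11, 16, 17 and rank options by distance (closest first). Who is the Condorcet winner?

With single-peaked preferences on a line, the Condorcet winner is the candidate closest to the median voter.
The median voter (position 9) is closest to C at 9.
Check: C vs B — voters closer to C: 5 of 7.

C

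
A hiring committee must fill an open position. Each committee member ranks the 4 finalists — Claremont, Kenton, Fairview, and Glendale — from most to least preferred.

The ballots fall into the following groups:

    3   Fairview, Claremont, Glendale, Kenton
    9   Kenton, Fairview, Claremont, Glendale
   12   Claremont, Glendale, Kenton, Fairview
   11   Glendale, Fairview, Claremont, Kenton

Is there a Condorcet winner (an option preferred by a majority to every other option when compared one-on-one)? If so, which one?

There is no Condorcet winner

Head-to-head results (35 voters total):
Claremont vs Kenton: Claremont wins 26–9.
Claremont vs Fairview: Fairview wins 23–12.
Claremont vs Glendale: Claremont wins 24–11.
Kenton vs Fairview: Kenton wins 21–14.
Kenton vs Glendale: Glendale wins 26–9.
Fairview vs Glendale: Glendale wins 23–12.
No candidate beats all others: Claremont beats Kenton beats Fairview beats Claremont, a majority cycle.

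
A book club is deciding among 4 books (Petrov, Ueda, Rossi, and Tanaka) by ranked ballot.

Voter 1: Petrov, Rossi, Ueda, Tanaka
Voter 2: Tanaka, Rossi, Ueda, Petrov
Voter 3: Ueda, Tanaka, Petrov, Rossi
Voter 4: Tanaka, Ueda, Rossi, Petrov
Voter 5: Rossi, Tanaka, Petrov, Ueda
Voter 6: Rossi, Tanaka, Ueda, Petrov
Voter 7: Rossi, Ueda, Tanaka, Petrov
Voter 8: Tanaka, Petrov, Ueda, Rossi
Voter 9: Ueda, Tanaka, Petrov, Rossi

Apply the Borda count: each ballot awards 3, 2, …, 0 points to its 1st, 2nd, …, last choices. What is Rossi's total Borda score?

Borda scores:
  Petrov: 3 + 0 + 1 + 0 + 1 + 0 + 0 + 2 + 1 = 8
  Ueda: 1 + 1 + 3 + 2 + 0 + 1 + 2 + 1 + 3 = 14
  Rossi: 2 + 2 + 0 + 1 + 3 + 3 + 3 + 0 + 0 = 14
  Tanaka: 0 + 3 + 2 + 3 + 2 + 2 + 1 + 3 + 2 = 18

14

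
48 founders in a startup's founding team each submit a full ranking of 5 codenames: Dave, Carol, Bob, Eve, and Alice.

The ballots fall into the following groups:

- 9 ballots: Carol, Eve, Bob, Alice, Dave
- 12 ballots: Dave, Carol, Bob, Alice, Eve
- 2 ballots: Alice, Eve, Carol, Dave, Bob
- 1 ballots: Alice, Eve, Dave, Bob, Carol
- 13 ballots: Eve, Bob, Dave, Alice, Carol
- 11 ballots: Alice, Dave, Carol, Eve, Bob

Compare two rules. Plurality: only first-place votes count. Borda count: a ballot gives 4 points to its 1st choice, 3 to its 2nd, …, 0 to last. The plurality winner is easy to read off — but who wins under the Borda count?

Dave

Plurality first-place counts: Dave 12, Carol 9, Bob 0, Eve 13, Alice 14 → Alice.
Borda totals: Dave 111, Carol 98, Bob 82, Eve 99, Alice 90 → Dave.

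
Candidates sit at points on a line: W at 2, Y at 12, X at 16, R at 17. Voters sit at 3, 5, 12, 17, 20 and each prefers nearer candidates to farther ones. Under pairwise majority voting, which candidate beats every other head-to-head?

Y

With single-peaked preferences on a line, the Condorcet winner is the candidate closest to the median voter.
The median voter (position 12) is closest to Y at 12.
Check: Y vs W — voters closer to Y: 3 of 5.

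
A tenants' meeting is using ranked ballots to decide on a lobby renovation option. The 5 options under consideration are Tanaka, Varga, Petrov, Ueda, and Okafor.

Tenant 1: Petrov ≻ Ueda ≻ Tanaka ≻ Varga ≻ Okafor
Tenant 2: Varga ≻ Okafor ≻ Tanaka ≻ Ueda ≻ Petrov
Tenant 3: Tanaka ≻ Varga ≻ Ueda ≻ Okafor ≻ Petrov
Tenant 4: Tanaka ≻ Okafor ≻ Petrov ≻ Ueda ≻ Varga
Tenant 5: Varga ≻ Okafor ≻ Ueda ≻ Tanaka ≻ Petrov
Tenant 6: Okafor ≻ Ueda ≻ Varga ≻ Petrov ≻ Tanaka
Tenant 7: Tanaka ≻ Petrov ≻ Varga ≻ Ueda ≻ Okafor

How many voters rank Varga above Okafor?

5

Ballots ranking Varga above Okafor: 5.
Ballots ranking Okafor above Varga: 2.
So 5 of 7 voters prefer Varga to Okafor.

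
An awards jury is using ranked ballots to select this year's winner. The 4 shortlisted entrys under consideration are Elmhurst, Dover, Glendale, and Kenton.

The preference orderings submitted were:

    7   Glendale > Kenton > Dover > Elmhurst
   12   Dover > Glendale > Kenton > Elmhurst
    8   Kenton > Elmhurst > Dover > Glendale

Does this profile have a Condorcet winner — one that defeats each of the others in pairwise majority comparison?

No

Head-to-head results (27 voters total):
Elmhurst vs Dover: Dover wins 19–8.
Elmhurst vs Glendale: Glendale wins 19–8.
Elmhurst vs Kenton: Kenton wins 27–0.
Dover vs Glendale: Dover wins 20–7.
Dover vs Kenton: Kenton wins 15–12.
Glendale vs Kenton: Glendale wins 19–8.
No candidate beats all others: Dover beats Glendale beats Kenton beats Dover, a majority cycle.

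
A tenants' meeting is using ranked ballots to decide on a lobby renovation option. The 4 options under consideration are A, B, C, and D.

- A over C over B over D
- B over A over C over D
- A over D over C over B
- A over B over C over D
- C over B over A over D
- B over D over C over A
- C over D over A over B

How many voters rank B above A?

3

Ballots ranking B above A: 3.
Ballots ranking A above B: 4.
So 3 of 7 voters prefer B to A.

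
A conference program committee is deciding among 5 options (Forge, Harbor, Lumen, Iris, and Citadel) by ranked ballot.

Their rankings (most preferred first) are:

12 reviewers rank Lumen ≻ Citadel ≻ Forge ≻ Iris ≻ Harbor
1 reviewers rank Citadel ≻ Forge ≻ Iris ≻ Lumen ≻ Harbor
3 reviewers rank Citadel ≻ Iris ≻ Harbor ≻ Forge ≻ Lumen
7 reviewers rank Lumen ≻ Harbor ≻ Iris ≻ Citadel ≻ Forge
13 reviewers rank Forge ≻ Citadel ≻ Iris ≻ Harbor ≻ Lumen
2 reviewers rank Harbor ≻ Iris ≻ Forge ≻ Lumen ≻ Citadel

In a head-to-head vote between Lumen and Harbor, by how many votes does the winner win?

Ballots ranking Lumen above Harbor: 12+1+7 = 20.
Ballots ranking Harbor above Lumen: 3+13+2 = 18.
Lumen wins 20–18, a margin of 2.

2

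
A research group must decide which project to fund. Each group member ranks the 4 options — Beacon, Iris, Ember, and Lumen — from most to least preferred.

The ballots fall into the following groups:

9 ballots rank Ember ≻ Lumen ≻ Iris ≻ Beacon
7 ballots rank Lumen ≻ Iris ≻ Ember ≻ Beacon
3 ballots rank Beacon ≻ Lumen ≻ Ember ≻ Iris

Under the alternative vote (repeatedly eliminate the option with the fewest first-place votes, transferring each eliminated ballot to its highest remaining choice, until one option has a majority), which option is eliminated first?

Round 1: Ember 9, Lumen 7, Beacon 3, Iris 0. Iris has the fewest and is eliminated.
Round 2: Ember 9, Lumen 7, Beacon 3. Beacon has the fewest and is eliminated.
Round 3: Lumen 10, Ember 9. Lumen has a majority.

Iris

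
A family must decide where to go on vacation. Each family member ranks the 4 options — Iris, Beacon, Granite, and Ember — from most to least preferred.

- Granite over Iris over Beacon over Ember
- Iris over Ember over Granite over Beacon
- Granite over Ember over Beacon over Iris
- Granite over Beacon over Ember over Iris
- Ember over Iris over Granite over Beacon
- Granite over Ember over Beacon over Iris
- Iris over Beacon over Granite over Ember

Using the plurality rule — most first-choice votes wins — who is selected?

Granite

First-place vote totals:
  Iris: 2
  Beacon: 0
  Granite: 4
  Ember: 1
Granite has the most first-place votes.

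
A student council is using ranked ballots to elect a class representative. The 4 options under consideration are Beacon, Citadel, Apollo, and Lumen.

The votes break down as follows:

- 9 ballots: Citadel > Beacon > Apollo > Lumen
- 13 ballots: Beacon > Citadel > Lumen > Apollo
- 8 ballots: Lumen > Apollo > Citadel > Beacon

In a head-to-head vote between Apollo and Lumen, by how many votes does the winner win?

12

Ballots ranking Apollo above Lumen: 9.
Ballots ranking Lumen above Apollo: 13+8 = 21.
Lumen wins 21–9, a margin of 12.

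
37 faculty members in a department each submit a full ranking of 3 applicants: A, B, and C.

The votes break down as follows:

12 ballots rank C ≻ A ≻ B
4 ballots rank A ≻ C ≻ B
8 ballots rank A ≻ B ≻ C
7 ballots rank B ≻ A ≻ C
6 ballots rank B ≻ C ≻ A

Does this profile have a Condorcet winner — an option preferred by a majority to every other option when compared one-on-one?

Yes

Head-to-head results (37 voters total):
A vs B: A wins 24–13.
A vs C: A wins 19–18.
B vs C: B wins 21–16.
A beats each rival — B (24–13), C (19–18) — so A is the Condorcet winner.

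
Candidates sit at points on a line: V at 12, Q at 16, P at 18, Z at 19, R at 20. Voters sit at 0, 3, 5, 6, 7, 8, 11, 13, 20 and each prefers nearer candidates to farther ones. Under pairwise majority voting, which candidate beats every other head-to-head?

V

With single-peaked preferences on a line, the Condorcet winner is the candidate closest to the median voter.
The median voter (position 7) is closest to V at 12.
Check: V vs P — voters closer to V: 8 of 9.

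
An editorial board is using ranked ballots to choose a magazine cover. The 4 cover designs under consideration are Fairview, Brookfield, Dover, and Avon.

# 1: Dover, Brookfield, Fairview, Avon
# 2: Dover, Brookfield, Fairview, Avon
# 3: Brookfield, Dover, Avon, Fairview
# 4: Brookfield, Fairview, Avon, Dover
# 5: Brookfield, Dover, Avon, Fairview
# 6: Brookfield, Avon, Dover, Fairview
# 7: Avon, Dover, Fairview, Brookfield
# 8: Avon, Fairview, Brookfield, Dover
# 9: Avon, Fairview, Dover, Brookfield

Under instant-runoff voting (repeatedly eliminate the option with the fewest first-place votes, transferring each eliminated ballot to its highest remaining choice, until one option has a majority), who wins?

Brookfield

Round 1: Brookfield 4, Avon 3, Dover 2, Fairview 0. Fairview has the fewest and is eliminated.
Round 2: Brookfield 4, Avon 3, Dover 2. Dover has the fewest and is eliminated.
Round 3: Brookfield 6, Avon 3. Brookfield has a majority.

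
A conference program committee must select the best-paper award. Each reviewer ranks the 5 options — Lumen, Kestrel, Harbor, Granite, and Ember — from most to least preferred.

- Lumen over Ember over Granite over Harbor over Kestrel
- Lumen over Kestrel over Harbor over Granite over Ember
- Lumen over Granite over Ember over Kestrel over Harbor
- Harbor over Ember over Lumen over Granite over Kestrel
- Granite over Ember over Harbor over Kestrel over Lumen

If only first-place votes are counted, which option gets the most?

Lumen

First-place vote totals:
  Lumen: 3
  Kestrel: 0
  Harbor: 1
  Granite: 1
  Ember: 0
Lumen has the most first-place votes.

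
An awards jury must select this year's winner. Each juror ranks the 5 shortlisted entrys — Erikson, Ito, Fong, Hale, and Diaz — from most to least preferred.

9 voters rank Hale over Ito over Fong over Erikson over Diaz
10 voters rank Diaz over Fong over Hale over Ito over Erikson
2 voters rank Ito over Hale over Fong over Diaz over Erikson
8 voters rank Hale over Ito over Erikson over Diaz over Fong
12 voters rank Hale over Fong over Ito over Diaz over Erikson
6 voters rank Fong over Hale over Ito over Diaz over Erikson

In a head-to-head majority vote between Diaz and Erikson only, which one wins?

Diaz

Ballots ranking Diaz above Erikson: 10+2+12+6 = 30.
Ballots ranking Erikson above Diaz: 9+8 = 17.
Diaz wins the head-to-head, 30–17.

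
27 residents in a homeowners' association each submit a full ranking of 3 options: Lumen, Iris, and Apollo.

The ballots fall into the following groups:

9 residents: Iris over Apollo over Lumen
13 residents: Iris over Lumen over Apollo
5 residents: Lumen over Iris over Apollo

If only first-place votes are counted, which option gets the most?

Iris

First-place vote totals:
  Lumen: 5
  Iris: 22
  Apollo: 0
Iris has the most first-place votes.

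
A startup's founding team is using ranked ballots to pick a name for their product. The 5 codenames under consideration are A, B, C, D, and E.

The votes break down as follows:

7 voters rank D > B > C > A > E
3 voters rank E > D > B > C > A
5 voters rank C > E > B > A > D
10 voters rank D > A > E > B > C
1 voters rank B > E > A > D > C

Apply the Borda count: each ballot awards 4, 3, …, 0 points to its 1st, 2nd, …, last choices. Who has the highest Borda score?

Borda scores:
  A: 7·1 + 3·0 + 5·1 + 10·3 + 2 = 44
  B: 7·3 + 3·2 + 5·2 + 10·1 + 4 = 51
  C: 7·2 + 3·1 + 5·4 + 10·0 + 0 = 37
  D: 7·4 + 3·3 + 5·0 + 10·4 + 1 = 78
  E: 7·0 + 3·4 + 5·3 + 10·2 + 3 = 50
D has the highest total.

D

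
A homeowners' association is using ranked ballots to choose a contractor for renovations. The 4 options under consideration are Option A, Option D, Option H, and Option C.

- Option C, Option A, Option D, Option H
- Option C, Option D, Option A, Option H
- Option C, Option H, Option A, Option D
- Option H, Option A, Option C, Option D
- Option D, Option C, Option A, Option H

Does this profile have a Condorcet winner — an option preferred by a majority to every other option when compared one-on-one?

Head-to-head results (5 voters total):
Option A vs Option D: Option A wins 3–2.
Option A vs Option H: Option A wins 3–2.
Option A vs Option C: Option C wins 4–1.
Option D vs Option H: Option D wins 3–2.
Option D vs Option C: Option C wins 4–1.
Option H vs Option C: Option C wins 4–1.
Option C beats each rival — Option A (4–1), Option D (4–1), Option H (4–1) — so Option C is the Condorcet winner.

Yes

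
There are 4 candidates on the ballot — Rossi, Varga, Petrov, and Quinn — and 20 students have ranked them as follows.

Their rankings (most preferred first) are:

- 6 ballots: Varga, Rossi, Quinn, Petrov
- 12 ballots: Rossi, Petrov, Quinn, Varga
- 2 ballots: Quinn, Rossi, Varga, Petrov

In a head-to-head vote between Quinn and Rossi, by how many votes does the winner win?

16

Ballots ranking Quinn above Rossi: 2.
Ballots ranking Rossi above Quinn: 6+12 = 18.
Rossi wins 18–2, a margin of 16.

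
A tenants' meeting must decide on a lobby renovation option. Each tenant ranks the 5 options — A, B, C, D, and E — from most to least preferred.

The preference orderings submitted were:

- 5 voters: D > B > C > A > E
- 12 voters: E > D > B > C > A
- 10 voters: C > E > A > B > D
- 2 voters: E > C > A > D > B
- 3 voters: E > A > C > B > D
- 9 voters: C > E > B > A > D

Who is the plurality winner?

First-place vote totals:
  A: 0
  B: 0
  C: 19
  D: 5
  E: 17
C has the most first-place votes.

C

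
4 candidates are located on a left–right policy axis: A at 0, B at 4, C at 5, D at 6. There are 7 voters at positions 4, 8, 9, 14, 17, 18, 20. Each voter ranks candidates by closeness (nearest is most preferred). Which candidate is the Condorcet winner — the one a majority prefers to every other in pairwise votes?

With single-peaked preferences on a line, the Condorcet winner is the candidate closest to the median voter.
The median voter (position 14) is closest to D at 6.
Check: D vs C — voters closer to D: 6 of 7.

D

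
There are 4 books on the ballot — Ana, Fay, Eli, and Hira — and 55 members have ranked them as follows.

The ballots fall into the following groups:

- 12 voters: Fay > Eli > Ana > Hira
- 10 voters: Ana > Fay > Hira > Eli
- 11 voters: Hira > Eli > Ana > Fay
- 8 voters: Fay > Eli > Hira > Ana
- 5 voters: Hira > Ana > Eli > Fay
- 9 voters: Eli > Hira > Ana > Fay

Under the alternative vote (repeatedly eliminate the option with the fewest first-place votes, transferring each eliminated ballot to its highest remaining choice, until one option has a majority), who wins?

Fay

Round 1: Fay 20, Hira 16, Ana 10, Eli 9. Eli has the fewest and is eliminated.
Round 2: Hira 25, Fay 20, Ana 10. Ana has the fewest and is eliminated.
Round 3: Fay 30, Hira 25. Fay has a majority.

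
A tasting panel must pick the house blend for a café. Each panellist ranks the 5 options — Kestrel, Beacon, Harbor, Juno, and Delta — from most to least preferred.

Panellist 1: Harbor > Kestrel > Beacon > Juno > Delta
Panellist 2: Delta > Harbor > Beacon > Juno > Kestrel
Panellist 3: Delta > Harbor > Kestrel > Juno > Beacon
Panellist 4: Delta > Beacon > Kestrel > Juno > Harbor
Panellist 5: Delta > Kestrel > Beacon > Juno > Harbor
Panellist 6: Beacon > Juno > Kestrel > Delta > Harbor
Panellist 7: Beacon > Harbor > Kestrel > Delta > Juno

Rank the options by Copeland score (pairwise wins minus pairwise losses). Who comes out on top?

Pairwise results:
  Kestrel vs Beacon: Beacon wins 4–3.
  Kestrel vs Harbor: Harbor wins 4–3.
  Kestrel vs Juno: Kestrel wins 5–2.
  Kestrel vs Delta: Delta wins 4–3.
  Beacon vs Harbor: Beacon wins 4–3.
  Beacon vs Juno: Beacon wins 6–1.
  Beacon vs Delta: Delta wins 4–3.
  Harbor vs Juno: Harbor wins 4–3.
  Harbor vs Delta: Delta wins 5–2.
  Juno vs Delta: Delta wins 5–2.
Copeland scores (wins − losses):
  Kestrel: 1 − 3 = -2
  Beacon: 3 − 1 = 2
  Harbor: 2 − 2 = 0
  Juno: 0 − 4 = -4
  Delta: 4 − 0 = 4
Delta has the best Copeland score.

Delta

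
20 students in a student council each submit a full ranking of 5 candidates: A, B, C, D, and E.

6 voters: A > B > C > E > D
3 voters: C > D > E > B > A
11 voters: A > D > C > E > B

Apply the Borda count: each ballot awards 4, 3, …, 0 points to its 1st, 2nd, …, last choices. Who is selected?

Borda scores:
  A: 6·4 + 3·0 + 11·4 = 68
  B: 6·3 + 3·1 + 11·0 = 21
  C: 6·2 + 3·4 + 11·2 = 46
  D: 6·0 + 3·3 + 11·3 = 42
  E: 6·1 + 3·2 + 11·1 = 23
A has the highest total.

A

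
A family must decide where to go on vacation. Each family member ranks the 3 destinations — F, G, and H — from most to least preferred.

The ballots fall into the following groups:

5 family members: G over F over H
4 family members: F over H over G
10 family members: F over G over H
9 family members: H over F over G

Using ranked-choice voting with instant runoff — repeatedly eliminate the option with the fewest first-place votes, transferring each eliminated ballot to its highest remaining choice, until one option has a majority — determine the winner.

F

Round 1: F 14, H 9, G 5. G has the fewest and is eliminated.
Round 2: F 19, H 9. F has a majority.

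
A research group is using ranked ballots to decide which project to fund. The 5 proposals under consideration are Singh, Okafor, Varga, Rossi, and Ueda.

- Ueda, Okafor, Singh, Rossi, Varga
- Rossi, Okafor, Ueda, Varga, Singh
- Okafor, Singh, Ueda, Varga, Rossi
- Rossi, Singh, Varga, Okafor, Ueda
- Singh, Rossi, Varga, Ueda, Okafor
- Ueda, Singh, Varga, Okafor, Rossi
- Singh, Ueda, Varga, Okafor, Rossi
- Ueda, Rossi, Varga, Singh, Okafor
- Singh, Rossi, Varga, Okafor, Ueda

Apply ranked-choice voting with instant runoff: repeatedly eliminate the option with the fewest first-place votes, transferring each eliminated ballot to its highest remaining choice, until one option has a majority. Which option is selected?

Singh

Round 1: Singh 3, Ueda 3, Rossi 2, Okafor 1, Varga 0. Varga has the fewest and is eliminated.
Round 2: Singh 3, Ueda 3, Rossi 2, Okafor 1. Okafor has the fewest and is eliminated.
Round 3: Singh 4, Ueda 3, Rossi 2. Rossi has the fewest and is eliminated.
Round 4: Singh 5, Ueda 4. Singh has a majority.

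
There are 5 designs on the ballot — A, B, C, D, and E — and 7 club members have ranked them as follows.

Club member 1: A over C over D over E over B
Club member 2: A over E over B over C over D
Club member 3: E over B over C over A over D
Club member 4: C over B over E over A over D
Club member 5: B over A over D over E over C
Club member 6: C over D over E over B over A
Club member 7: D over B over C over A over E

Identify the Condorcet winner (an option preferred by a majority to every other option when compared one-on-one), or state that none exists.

Head-to-head results (7 voters total):
A vs B: B wins 5–2.
A vs C: C wins 4–3.
A vs D: A wins 5–2.
A vs E: A wins 4–3.
B vs C: B wins 4–3.
B vs D: B wins 4–3.
B vs E: E wins 4–3.
C vs D: C wins 5–2.
C vs E: C wins 4–3.
D vs E: D wins 4–3.
No candidate beats all others: A beats E beats B beats A, a majority cycle.

None — there is no Condorcet winner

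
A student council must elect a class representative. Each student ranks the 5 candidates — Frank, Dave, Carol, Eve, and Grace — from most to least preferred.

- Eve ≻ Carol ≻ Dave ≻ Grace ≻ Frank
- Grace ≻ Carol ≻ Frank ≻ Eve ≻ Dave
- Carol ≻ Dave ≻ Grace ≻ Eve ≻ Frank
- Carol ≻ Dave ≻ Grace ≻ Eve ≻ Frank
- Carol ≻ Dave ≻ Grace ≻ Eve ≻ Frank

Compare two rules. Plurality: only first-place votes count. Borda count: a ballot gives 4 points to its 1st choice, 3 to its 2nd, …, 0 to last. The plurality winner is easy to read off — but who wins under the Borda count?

Carol

Plurality first-place counts: Frank 0, Dave 0, Carol 3, Eve 1, Grace 1 → Carol.
Borda totals: Frank 2, Dave 11, Carol 18, Eve 8, Grace 11 → Carol.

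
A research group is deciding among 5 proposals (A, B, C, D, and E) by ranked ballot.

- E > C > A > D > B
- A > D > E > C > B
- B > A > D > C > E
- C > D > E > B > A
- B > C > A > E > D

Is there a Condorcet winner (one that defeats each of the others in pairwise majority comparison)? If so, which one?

Head-to-head results (5 voters total):
A vs B: B wins 3–2.
A vs C: C wins 3–2.
A vs D: A wins 4–1.
A vs E: A wins 3–2.
B vs C: C wins 3–2.
B vs D: D wins 3–2.
B vs E: E wins 3–2.
C vs D: C wins 3–2.
C vs E: C wins 3–2.
D vs E: D wins 3–2.
C beats each rival — A (3–2), B (3–2), D (3–2), E (3–2) — so C is the Condorcet winner.

C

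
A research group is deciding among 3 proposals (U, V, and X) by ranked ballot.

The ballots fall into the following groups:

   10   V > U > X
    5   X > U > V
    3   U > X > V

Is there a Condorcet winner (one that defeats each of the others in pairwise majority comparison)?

Head-to-head results (18 voters total):
U vs V: V wins 10–8.
U vs X: U wins 13–5.
V vs X: V wins 10–8.
V beats each rival — U (10–8), X (10–8) — so V is the Condorcet winner.

Yes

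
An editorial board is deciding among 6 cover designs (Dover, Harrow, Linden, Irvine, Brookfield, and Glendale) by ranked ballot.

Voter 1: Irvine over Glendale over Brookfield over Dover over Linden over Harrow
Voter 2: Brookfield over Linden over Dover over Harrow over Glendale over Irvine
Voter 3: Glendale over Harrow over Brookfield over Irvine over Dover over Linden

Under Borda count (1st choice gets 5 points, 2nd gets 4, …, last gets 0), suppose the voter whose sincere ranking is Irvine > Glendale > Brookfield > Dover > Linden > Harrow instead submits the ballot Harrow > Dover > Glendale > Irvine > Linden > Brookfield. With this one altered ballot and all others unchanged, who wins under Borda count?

Borda totals with the altered ballot: Dover 8, Harrow 11, Linden 5, Irvine 4, Brookfield 8, Glendale 9.
The switch changes the winner from Brookfield to Harrow.

Harrow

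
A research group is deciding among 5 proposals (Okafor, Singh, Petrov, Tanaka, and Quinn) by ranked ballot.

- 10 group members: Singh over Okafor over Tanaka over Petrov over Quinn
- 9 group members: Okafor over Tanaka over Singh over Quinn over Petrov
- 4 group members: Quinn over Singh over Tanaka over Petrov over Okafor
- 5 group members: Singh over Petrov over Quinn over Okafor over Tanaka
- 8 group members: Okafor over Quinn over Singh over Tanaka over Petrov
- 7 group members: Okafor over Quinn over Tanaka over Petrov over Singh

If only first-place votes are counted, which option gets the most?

First-place vote totals:
  Okafor: 24
  Singh: 15
  Petrov: 0
  Tanaka: 0
  Quinn: 4
Okafor has the most first-place votes.

Okafor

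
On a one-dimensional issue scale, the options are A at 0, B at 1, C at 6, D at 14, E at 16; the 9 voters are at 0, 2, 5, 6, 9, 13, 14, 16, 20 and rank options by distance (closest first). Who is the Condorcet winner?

C

With single-peaked preferences on a line, the Condorcet winner is the candidate closest to the median voter.
The median voter (position 9) is closest to C at 6.
Check: C vs D — voters closer to C: 5 of 9.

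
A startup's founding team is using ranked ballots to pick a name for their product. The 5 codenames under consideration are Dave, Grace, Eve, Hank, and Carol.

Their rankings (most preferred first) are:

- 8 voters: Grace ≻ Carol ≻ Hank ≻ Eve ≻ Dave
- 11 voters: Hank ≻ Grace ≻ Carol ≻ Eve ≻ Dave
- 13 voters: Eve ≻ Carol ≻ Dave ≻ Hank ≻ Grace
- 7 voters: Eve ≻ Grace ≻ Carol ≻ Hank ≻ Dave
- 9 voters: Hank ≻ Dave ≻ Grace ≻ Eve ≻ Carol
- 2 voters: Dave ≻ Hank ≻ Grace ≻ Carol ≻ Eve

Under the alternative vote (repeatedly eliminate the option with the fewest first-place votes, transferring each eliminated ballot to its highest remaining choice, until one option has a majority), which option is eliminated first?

Round 1: Eve 20, Hank 20, Grace 8, Dave 2, Carol 0. Carol has the fewest and is eliminated.
Round 2: Eve 20, Hank 20, Grace 8, Dave 2. Dave has the fewest and is eliminated.
Round 3: Hank 22, Eve 20, Grace 8. Grace has the fewest and is eliminated.
Round 4: Hank 30, Eve 20. Hank has a majority.

Carol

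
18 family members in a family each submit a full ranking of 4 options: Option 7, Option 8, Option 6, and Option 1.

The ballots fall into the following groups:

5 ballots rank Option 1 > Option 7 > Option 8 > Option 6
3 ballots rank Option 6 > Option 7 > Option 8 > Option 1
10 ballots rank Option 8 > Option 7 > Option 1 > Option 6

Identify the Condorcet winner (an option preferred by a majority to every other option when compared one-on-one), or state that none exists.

Head-to-head results (18 voters total):
Option 7 vs Option 8: Option 8 wins 10–8.
Option 7 vs Option 6: Option 7 wins 15–3.
Option 7 vs Option 1: Option 7 wins 13–5.
Option 8 vs Option 6: Option 8 wins 15–3.
Option 8 vs Option 1: Option 8 wins 13–5.
Option 6 vs Option 1: Option 1 wins 15–3.
Option 8 beats each rival — Option 7 (10–8), Option 6 (15–3), Option 1 (13–5) — so Option 8 is the Condorcet winner.

Option 8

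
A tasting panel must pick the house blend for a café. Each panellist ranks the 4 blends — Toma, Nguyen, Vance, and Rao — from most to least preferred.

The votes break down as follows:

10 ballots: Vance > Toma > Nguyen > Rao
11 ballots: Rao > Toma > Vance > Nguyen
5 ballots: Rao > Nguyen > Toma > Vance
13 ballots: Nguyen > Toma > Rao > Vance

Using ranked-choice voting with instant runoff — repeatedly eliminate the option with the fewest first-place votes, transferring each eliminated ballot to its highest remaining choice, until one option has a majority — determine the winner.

Round 1: Rao 16, Nguyen 13, Vance 10, Toma 0. Toma has the fewest and is eliminated.
Round 2: Rao 16, Nguyen 13, Vance 10. Vance has the fewest and is eliminated.
Round 3: Nguyen 23, Rao 16. Nguyen has a majority.

Nguyen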